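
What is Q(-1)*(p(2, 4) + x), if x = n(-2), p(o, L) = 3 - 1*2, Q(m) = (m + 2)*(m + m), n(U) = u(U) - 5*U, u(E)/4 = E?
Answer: -6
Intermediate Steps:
u(E) = 4*E
n(U) = -U (n(U) = 4*U - 5*U = -U)
Q(m) = 2*m*(2 + m) (Q(m) = (2 + m)*(2*m) = 2*m*(2 + m))
p(o, L) = 1 (p(o, L) = 3 - 2 = 1)
x = 2 (x = -1*(-2) = 2)
Q(-1)*(p(2, 4) + x) = (2*(-1)*(2 - 1))*(1 + 2) = (2*(-1)*1)*3 = -2*3 = -6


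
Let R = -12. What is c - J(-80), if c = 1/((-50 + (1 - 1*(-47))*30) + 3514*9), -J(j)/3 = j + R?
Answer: -9112415/33016 ≈ -276.00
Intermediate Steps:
J(j) = 36 - 3*j (J(j) = -3*(j - 12) = -3*(-12 + j) = 36 - 3*j)
c = 1/33016 (c = 1/((-50 + (1 + 47)*30) + 31626) = 1/((-50 + 48*30) + 31626) = 1/((-50 + 1440) + 31626) = 1/(1390 + 31626) = 1/33016 ≈ 3.0288e-5)
c - J(-80) = 1/33016 - (36 - 3*(-80)) = 1/33016 - (36 + 240) = 1/33016 - 1*276 = 1/33016 - 276 = -9112415/33016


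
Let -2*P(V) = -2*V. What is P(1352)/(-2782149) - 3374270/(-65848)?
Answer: 4693816439867/91599473676 ≈ 51.243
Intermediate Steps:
P(V) = V (P(V) = -(-1)*V = V)
P(1352)/(-2782149) - 3374270/(-65848) = 1352/(-2782149) - 3374270/(-65848) = 1352*(-1/2782149) - 3374270*(-1/65848) = -1352/2782149 + 1687135/32924 = 4693816439867/91599473676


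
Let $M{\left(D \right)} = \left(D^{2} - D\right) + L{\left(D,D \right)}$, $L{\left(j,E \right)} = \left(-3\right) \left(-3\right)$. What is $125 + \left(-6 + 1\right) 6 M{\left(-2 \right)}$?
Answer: $-325$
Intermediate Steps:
$L{\left(j,E \right)} = 9$
$M{\left(D \right)} = 9 + D^{2} - D$ ($M{\left(D \right)} = \left(D^{2} - D\right) + 9 = 9 + D^{2} - D$)
$125 + \left(-6 + 1\right) 6 M{\left(-2 \right)} = 125 + \left(-6 + 1\right) 6 \left(9 + \left(-2\right)^{2} - -2\right) = 125 + \left(-5\right) 6 \left(9 + 4 + 2\right) = 125 - 450 = -325$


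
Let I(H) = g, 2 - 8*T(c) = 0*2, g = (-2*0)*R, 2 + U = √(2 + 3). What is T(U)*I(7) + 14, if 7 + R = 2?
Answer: 14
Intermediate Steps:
R = -5 (R = -7 + 2 = -5)
U = -2 + √5 (U = -2 + √(2 + 3) = -2 + √5 ≈ 0.23607)
g = 0 (g = -2*0*(-5) = 0*(-5) = 0)
T(c) = ¼ (T(c) = ¼ - 0*2 = ¼ - ⅛*0 = ¼ + 0 = ¼)
I(H) = 0
T(U)*I(7) + 14 = (¼)*0 + 14 = 0 + 14 = 14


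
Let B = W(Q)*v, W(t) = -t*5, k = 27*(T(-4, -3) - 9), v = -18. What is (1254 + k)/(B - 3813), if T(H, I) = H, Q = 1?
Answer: -301/1241 ≈ -0.24255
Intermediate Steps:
k = -351 (k = 27*(-4 - 9) = 27*(-13) = -351)
W(t) = -5*t
B = 90 (B = -5*1*(-18) = -5*(-18) = 90)
(1254 + k)/(B - 3813) = (1254 - 351)/(90 - 3813) = 903/(-3723) = 903*(-1/3723) = -301/1241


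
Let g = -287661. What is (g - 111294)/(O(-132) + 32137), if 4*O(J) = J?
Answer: -398955/32104 ≈ -12.427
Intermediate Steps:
O(J) = J/4
(g - 111294)/(O(-132) + 32137) = (-287661 - 111294)/((1/4)*(-132) + 32137) = -398955/(-33 + 32137) = -398955/32104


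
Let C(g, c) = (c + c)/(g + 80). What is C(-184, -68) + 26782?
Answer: 348183/13 ≈ 26783.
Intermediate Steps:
C(g, c) = 2*c/(80 + g) (C(g, c) = (2*c)/(80 + g) = 2*c/(80 + g))
C(-184, -68) + 26782 = 2*(-68)/(80 - 184) + 26782 = 2*(-68)/(-104) + 26782 = 2*(-68)*(-1/104) + 26782 = 17/13 + 26782 = 348183/13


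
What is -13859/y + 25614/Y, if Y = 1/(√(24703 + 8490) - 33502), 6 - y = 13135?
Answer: -11266260459553/13129 + 25614*√33193 ≈ -8.5345e+8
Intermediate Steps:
y = -13129 (y = 6 - 1*13135 = 6 - 13135 = -13129)
Y = 1/(-33502 + √33193) (Y = 1/(√33193 - 33502) = 1/(-33502 + √33193) ≈ -3.0012e-5)
-13859/y + 25614/Y = -13859/(-13129) + 25614/(-33502/1122350811 - √33193/1122350811) = -13859*(-1/13129) + 25614/(-33502/1122350811 - √33193/1122350811) = 13859/13129 + 25614/(-33502/1122350811 - √33193/1122350811)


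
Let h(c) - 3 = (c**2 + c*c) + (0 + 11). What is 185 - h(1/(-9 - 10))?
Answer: 61729/361 ≈ 170.99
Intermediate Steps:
h(c) = 14 + 2*c**2 (h(c) = 3 + ((c**2 + c*c) + (0 + 11)) = 3 + ((c**2 + c**2) + 11) = 3 + (2*c**2 + 11) = 3 + (11 + 2*c**2) = 14 + 2*c**2)
185 - h(1/(-9 - 10)) = 185 - (14 + 2*(1/(-9 - 10))**2) = 185 - (14 + 2*(1/(-19))**2) = 185 - (14 + 2*(-1/19)**2) = 185 - (14 + 2*(1/361)) = 185 - (14 + 2/361) = 185 - 1*5056/361 = 185 - 5056/361 = 61729/361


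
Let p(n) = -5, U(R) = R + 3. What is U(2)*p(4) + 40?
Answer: 15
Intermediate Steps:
U(R) = 3 + R
U(2)*p(4) + 40 = (3 + 2)*(-5) + 40 = 5*(-5) + 40 = -25 + 40 = 15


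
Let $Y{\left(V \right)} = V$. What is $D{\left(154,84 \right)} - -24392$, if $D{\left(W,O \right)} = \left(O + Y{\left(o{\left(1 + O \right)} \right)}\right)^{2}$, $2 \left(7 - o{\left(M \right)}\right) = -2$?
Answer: $32856$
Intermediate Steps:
$o{\left(M \right)} = 8$ ($o{\left(M \right)} = 7 - -1 = 7 + 1 = 8$)
$D{\left(W,O \right)} = \left(8 + O\right)^{2}$ ($D{\left(W,O \right)} = \left(O + 8\right)^{2} = \left(8 + O\right)^{2}$)
$D{\left(154,84 \right)} - -24392 = \left(8 + 84\right)^{2} - -24392 = 92^{2} + 24392 = 8464 + 24392 = 32856$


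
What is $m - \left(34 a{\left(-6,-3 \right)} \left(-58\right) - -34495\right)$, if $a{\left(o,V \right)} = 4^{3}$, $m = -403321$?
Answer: $-311608$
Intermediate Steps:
$a{\left(o,V \right)} = 64$
$m - \left(34 a{\left(-6,-3 \right)} \left(-58\right) - -34495\right) = -403321 - \left(34 \cdot 64 \left(-58\right) - -34495\right) = -403321 - \left(2176 \left(-58\right) + 34495\right) = -403321 - \left(-126208 + 34495\right) = -403321 - -91713 = -403321 + 91713 = -311608$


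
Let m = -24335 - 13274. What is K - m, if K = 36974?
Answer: 74583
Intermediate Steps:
m = -37609
K - m = 36974 - 1*(-37609) = 36974 + 37609 = 74583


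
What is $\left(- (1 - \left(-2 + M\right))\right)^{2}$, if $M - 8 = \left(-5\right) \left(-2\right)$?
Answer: $225$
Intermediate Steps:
$M = 18$ ($M = 8 - -10 = 8 + 10 = 18$)
$\left(- (1 - \left(-2 + M\right))\right)^{2} = \left(- (1 + \left(2 - 18\right))\right)^{2} = \left(- (1 - 16)\right)^{2} = \left(\left(-1\right) \left(-15\right)\right)^{2} = 15^{2} = 225$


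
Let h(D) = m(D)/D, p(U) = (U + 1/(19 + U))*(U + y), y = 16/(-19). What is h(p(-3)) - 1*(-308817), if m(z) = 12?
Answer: 1059554775/3431 ≈ 3.0882e+5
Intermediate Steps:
y = -16/19 (y = 16*(-1/19) = -16/19 ≈ -0.84210)
p(U) = (-16/19 + U)*(U + 1/(19 + U)) (p(U) = (U + 1/(19 + U))*(U - 16/19) = (U + 1/(19 + U))*(-16/19 + U) = (-16/19 + U)*(U + 1/(19 + U)))
h(D) = 12/D
h(p(-3)) - 1*(-308817) = 12/(((-16 - 285*(-3) + 19*(-3)³ + 345*(-3)²)/(19*(19 - 3)))) - 1*(-308817) = 12/(((1/19)*(-16 + 855 + 19*(-27) + 345*9)/16)) + 308817 = 12/(((1/19)*(1/16)*(-16 + 855 - 513 + 3105))) + 308817 = 12/(((1/19)*(1/16)*3431)) + 308817 = 12/(3431/304) + 308817 = 12*(304/3431) + 308817 = 3648/3431 + 308817 = 1059554775/3431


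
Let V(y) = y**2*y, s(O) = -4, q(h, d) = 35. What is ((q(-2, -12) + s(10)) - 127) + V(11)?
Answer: 1235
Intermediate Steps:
V(y) = y**3
((q(-2, -12) + s(10)) - 127) + V(11) = ((35 - 4) - 127) + 11**3 = (31 - 127) + 1331 = -96 + 1331 = 1235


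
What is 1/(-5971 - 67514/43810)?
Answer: -21905/130828512 ≈ -0.00016743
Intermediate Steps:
1/(-5971 - 67514/43810) = 1/(-5971 - 67514*1/43810) = 1/(-5971 - 33757/21905) = 1/(-130828512/21905) = -21905/130828512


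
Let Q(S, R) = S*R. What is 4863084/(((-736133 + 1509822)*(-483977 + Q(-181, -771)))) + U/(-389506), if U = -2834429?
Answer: 29050492262188577/3992116019167234 ≈ 7.2770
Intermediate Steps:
Q(S, R) = R*S
4863084/(((-736133 + 1509822)*(-483977 + Q(-181, -771)))) + U/(-389506) = 4863084/(((-736133 + 1509822)*(-483977 - 771*(-181)))) - 2834429/(-389506) = 4863084/((773689*(-483977 + 139551))) - 2834429*(-1/389506) = 4863084/((773689*(-344426))) + 218033/29962 = 4863084/(-266478607514) + 218033/29962 = 4863084*(-1/266478607514) + 218033/29962 = -2431542/133239303757 + 218033/29962 = 29050492262188577/3992116019167234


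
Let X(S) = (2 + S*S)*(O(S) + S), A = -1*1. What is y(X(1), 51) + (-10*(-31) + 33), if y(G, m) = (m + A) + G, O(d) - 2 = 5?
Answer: 417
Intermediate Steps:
A = -1
O(d) = 7 (O(d) = 2 + 5 = 7)
X(S) = (2 + S**2)*(7 + S) (X(S) = (2 + S*S)*(7 + S) = (2 + S**2)*(7 + S))
y(G, m) = -1 + G + m (y(G, m) = (m - 1) + G = (-1 + m) + G = -1 + G + m)
y(X(1), 51) + (-10*(-31) + 33) = (-1 + (14 + 1**3 + 2*1 + 7*1**2) + 51) + (-10*(-31) + 33) = (-1 + (14 + 1 + 2 + 7*1) + 51) + (310 + 33) = (-1 + (14 + 1 + 2 + 7) + 51) + 343 = (-1 + 24 + 51) + 343 = 74 + 343 = 417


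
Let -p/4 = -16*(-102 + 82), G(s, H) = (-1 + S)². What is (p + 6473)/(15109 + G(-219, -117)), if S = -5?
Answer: 5193/15145 ≈ 0.34289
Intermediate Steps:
G(s, H) = 36 (G(s, H) = (-1 - 5)² = (-6)² = 36)
p = -1280 (p = -(-64)*(-102 + 82) = -(-64)*(-20) = -4*320 = -1280)
(p + 6473)/(15109 + G(-219, -117)) = (-1280 + 6473)/(15109 + 36) = 5193/15145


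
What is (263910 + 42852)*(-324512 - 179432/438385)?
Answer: -497740378512/5 ≈ -9.9548e+10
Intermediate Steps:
(263910 + 42852)*(-324512 - 179432/438385) = 306762*(-324512 - 179432*1/438385) = 306762*(-324512 - 88/215) = 306762*(-69770168/215) = -497740378512/5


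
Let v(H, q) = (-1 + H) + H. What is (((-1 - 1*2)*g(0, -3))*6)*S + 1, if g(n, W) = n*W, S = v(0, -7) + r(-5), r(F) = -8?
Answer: 1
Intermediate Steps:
v(H, q) = -1 + 2*H
S = -9 (S = (-1 + 2*0) - 8 = (-1 + 0) - 8 = -1 - 8 = -9)
g(n, W) = W*n
(((-1 - 1*2)*g(0, -3))*6)*S + 1 = (((-1 - 1*2)*(-3*0))*6)*(-9) + 1 = (((-1 - 2)*0)*6)*(-9) + 1 = (-3*0*6)*(-9) + 1 = (0*6)*(-9) + 1 = 0*(-9) + 1 = 0 + 1 = 1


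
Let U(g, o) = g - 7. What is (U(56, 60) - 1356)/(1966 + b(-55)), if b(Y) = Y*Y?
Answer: -1307/4991 ≈ -0.26187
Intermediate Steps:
U(g, o) = -7 + g
b(Y) = Y**2
(U(56, 60) - 1356)/(1966 + b(-55)) = ((-7 + 56) - 1356)/(1966 + (-55)**2) = (49 - 1356)/(1966 + 3025) = -1307/4991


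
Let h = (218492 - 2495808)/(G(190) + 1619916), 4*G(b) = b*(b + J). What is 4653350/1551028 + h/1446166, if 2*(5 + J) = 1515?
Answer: 11202520053631308627/3733961071540956218 ≈ 3.0002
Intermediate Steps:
J = 1505/2 (J = -5 + (½)*1515 = -5 + 1515/2 = 1505/2 ≈ 752.50)
G(b) = b*(1505/2 + b)/4 (G(b) = (b*(b + 1505/2))/4 = (b*(1505/2 + b))/4 = b*(1505/2 + b)/4)
h = -9109264/6658739 (h = (218492 - 2495808)/((⅛)*190*(1505 + 2*190) + 1619916) = -2277316/((⅛)*190*(1505 + 380) + 1619916) = -2277316/((⅛)*190*1885 + 1619916) = -2277316/(179075/4 + 1619916) = -2277316/6658739/4 = -2277316*4/6658739 = -9109264/6658739 ≈ -1.3680)
4653350/1551028 + h/1446166 = 4653350/1551028 - 9109264/6658739/1446166 = 4653350*(1/1551028) - 9109264/6658739*1/1446166 = 2326675/775514 - 4554632/4814820972337 = 11202520053631308627/3733961071540956218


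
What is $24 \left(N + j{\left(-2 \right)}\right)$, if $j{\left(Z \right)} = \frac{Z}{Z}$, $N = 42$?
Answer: $1032$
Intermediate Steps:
$j{\left(Z \right)} = 1$
$24 \left(N + j{\left(-2 \right)}\right) = 24 \left(42 + 1\right) = 24 \cdot 43 = 1032$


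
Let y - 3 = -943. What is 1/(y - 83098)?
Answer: -1/84038 ≈ -1.1899e-5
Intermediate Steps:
y = -940 (y = 3 - 943 = -940)
1/(y - 83098) = 1/(-940 - 83098) = 1/(-84038) = -1/84038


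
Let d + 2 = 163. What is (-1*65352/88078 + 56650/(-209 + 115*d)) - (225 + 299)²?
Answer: -110677607881745/403088967 ≈ -2.7457e+5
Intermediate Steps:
d = 161 (d = -2 + 163 = 161)
(-1*65352/88078 + 56650/(-209 + 115*d)) - (225 + 299)² = (-1*65352/88078 + 56650/(-209 + 115*161)) - (225 + 299)² = (-65352*1/88078 + 56650/(-209 + 18515)) - 1*524² = (-32676/44039 + 56650/18306) - 1*274576 = (-32676/44039 + 56650*(1/18306)) - 274576 = (-32676/44039 + 28325/9153) - 274576 = 948321247/403088967 - 274576 = -110677607881745/403088967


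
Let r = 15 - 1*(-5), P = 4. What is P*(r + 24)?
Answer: 176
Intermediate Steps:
r = 20 (r = 15 + 5 = 20)
P*(r + 24) = 4*(20 + 24) = 4*44 = 176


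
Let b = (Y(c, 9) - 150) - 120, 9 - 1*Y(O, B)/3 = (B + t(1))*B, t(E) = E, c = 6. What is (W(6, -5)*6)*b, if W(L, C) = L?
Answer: -18468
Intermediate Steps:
Y(O, B) = 27 - 3*B*(1 + B) (Y(O, B) = 27 - 3*(B + 1)*B = 27 - 3*(1 + B)*B = 27 - 3*B*(1 + B))
b = -513 (b = ((27 - 3*9 - 3*9²) - 150) - 120 = ((27 - 27 - 3*81) - 150) - 120 = ((27 - 27 - 243) - 150) - 120 = (-243 - 150) - 120 = -393 - 120 = -513)
(W(6, -5)*6)*b = (6*6)*(-513) = 36*(-513) = -18468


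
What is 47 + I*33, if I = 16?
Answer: 575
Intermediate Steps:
47 + I*33 = 47 + 16*33 = 47 + 528 = 575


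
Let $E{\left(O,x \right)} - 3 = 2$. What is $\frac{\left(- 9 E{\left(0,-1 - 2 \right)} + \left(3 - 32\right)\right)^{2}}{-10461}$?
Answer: $- \frac{5476}{10461} \approx -0.52347$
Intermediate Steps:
$E{\left(O,x \right)} = 5$ ($E{\left(O,x \right)} = 3 + 2 = 5$)
$\frac{\left(- 9 E{\left(0,-1 - 2 \right)} + \left(3 - 32\right)\right)^{2}}{-10461} = \frac{\left(\left(-9\right) 5 + \left(3 - 32\right)\right)^{2}}{-10461} = \left(-45 - 29\right)^{2} \left(- \frac{1}{10461}\right) = \left(-74\right)^{2} \left(- \frac{1}{10461}\right) = 5476 \left(- \frac{1}{10461}\right) = - \frac{5476}{10461}$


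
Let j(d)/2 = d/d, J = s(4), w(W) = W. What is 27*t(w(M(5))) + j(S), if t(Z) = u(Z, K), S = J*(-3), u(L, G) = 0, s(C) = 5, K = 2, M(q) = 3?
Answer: 2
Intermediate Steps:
J = 5
S = -15 (S = 5*(-3) = -15)
t(Z) = 0
j(d) = 2 (j(d) = 2*(d/d) = 2*1 = 2)
27*t(w(M(5))) + j(S) = 27*0 + 2 = 0 + 2 = 2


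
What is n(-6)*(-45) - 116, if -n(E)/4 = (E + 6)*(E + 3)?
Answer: -116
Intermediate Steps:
n(E) = -4*(3 + E)*(6 + E) (n(E) = -4*(E + 6)*(E + 3) = -4*(6 + E)*(3 + E) = -4*(3 + E)*(6 + E))
n(-6)*(-45) - 116 = (-72 - 36*(-6) - 4*(-6)²)*(-45) - 116 = (-72 + 216 - 4*36)*(-45) - 116 = (-72 + 216 - 144)*(-45) - 116 = 0*(-45) - 116 = 0 - 116 = -116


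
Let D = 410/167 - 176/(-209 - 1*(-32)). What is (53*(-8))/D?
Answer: -6266508/50981 ≈ -122.92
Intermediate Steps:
D = 101962/29559 (D = 410*(1/167) - 176/(-209 + 32) = 410/167 - 176/(-177) = 410/167 - 176*(-1/177) = 410/167 + 176/177 = 101962/29559 ≈ 3.4494)
(53*(-8))/D = (53*(-8))/(101962/29559) = -424*29559/101962 = -6266508/50981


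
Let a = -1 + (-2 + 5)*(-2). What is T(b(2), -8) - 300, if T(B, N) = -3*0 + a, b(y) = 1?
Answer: -307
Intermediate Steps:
a = -7 (a = -1 + 3*(-2) = -1 - 6 = -7)
T(B, N) = -7 (T(B, N) = -3*0 - 7 = 0 - 7 = -7)
T(b(2), -8) - 300 = -7 - 300 = -307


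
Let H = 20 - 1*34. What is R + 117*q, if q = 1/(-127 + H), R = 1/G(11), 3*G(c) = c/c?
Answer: 102/47 ≈ 2.1702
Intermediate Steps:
H = -14 (H = 20 - 34 = -14)
G(c) = 1/3 (G(c) = (c/c)/3 = (1/3)*1 = 1/3)
R = 3 (R = 1/(1/3) = 3)
q = -1/141 (q = 1/(-127 - 14) = 1/(-141) = -1/141 ≈ -0.0070922)
R + 117*q = 3 + 117*(-1/141) = 3 - 39/47 = 102/47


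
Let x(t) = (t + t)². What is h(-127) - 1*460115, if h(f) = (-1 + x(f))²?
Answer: 4161725110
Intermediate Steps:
x(t) = 4*t² (x(t) = (2*t)² = 4*t²)
h(f) = (-1 + 4*f²)²
h(-127) - 1*460115 = (-1 + 4*(-127)²)² - 1*460115 = (-1 + 4*16129)² - 460115 = (-1 + 64516)² - 460115 = 64515² - 460115 = 4162185225 - 460115 = 4161725110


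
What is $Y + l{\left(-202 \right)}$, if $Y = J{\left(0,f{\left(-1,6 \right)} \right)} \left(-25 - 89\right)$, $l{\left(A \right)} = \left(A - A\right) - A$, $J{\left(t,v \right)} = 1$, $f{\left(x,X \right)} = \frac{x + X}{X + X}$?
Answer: $88$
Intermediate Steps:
$f{\left(x,X \right)} = \frac{X + x}{2 X}$
$l{\left(A \right)} = - A$ ($l{\left(A \right)} = 0 - A = - A$)
$Y = -114$ ($Y = 1 \left(-25 - 89\right) = 1 \left(-114\right) = -114$)
$Y + l{\left(-202 \right)} = -114 - -202 = -114 + 202 = 88$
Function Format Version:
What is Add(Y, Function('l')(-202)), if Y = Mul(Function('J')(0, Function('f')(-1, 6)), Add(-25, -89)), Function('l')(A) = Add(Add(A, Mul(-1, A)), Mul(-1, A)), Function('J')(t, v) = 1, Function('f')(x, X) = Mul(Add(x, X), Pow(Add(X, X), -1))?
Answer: 88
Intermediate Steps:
Function('f')(x, X) = Mul(Rational(1, 2), Pow(X, -1), Add(X, x)) (Function('f')(x, X) = Mul(Add(X, x), Pow(Mul(2, X), -1)) = Mul(Add(X, x), Mul(Rational(1, 2), Pow(X, -1))) = Mul(Rational(1, 2), Pow(X, -1), Add(X, x)))
Function('l')(A) = Mul(-1, A) (Function('l')(A) = Add(0, Mul(-1, A)) = Mul(-1, A))
Y = -114 (Y = Mul(1, Add(-25, -89)) = Mul(1, -114) = -114)
Add(Y, Function('l')(-202)) = Add(-114, Mul(-1, -202)) = Add(-114, 202) = 88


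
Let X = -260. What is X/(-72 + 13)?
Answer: 260/59 ≈ 4.4068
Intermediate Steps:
X/(-72 + 13) = -260/(-72 + 13) = -260/(-59) = -260*(-1/59) = 260/59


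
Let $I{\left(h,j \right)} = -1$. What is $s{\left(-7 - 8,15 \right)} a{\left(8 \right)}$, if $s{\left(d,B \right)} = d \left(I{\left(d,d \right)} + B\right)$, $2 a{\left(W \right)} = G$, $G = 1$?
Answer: $-105$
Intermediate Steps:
$a{\left(W \right)} = \frac{1}{2}$ ($a{\left(W \right)} = \frac{1}{2} \cdot 1 = \frac{1}{2}$)
$s{\left(d,B \right)} = d \left(-1 + B\right)$
$s{\left(-7 - 8,15 \right)} a{\left(8 \right)} = \left(-7 - 8\right) \left(-1 + 15\right) \frac{1}{2} = \left(-15\right) 14 \cdot \frac{1}{2} = \left(-210\right) \frac{1}{2} = -105$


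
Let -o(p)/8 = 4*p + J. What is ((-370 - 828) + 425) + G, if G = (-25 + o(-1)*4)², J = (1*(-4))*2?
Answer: 128108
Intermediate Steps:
J = -8 (J = -4*2 = -8)
o(p) = 64 - 32*p (o(p) = -8*(4*p - 8) = -8*(-8 + 4*p) = 64 - 32*p)
G = 128881 (G = (-25 + (64 - 32*(-1))*4)² = (-25 + (64 + 32)*4)² = (-25 + 96*4)² = (-25 + 384)² = 359² = 128881)
((-370 - 828) + 425) + G = ((-370 - 828) + 425) + 128881 = (-1198 + 425) + 128881 = -773 + 128881 = 128108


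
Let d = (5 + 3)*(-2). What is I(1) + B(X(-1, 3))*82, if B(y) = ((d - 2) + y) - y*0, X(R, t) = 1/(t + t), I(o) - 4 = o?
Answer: -4372/3 ≈ -1457.3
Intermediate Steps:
I(o) = 4 + o
X(R, t) = 1/(2*t)
d = -16 (d = 8*(-2) = -16)
B(y) = -18 + y (B(y) = ((-16 - 2) + y) - y*0 = (-18 + y) - 1*0 = (-18 + y) + 0 = -18 + y)
I(1) + B(X(-1, 3))*82 = (4 + 1) + (-18 + (½)/3)*82 = 5 + (-18 + (½)*(⅓))*82 = 5 + (-18 + ⅙)*82 = 5 - 107/6*82 = 5 - 4387/3 = -4372/3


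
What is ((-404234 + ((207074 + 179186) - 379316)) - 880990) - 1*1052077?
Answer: -2330357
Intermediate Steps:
((-404234 + ((207074 + 179186) - 379316)) - 880990) - 1*1052077 = ((-404234 + (386260 - 379316)) - 880990) - 1052077 = ((-404234 + 6944) - 880990) - 1052077 = (-397290 - 880990) - 1052077 = -1278280 - 1052077 = -2330357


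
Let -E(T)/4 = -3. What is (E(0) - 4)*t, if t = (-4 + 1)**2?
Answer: 72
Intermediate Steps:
E(T) = 12 (E(T) = -4*(-3) = 12)
t = 9 (t = (-3)**2 = 9)
(E(0) - 4)*t = (12 - 4)*9 = 8*9 = 72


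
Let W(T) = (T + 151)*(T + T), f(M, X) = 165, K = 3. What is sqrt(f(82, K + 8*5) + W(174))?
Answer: 3*sqrt(12585) ≈ 336.55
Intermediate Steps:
W(T) = 2*T*(151 + T) (W(T) = (151 + T)*(2*T) = 2*T*(151 + T))
sqrt(f(82, K + 8*5) + W(174)) = sqrt(165 + 2*174*(151 + 174)) = sqrt(165 + 2*174*325) = sqrt(165 + 113100) = sqrt(113265) = 3*sqrt(12585)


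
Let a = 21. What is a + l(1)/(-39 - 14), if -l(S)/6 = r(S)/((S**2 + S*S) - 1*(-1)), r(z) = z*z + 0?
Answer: 1115/53 ≈ 21.038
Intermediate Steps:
r(z) = z**2 (r(z) = z**2 + 0 = z**2)
l(S) = -6*S**2/(1 + 2*S**2) (l(S) = -6*S**2/((S**2 + S*S) - 1*(-1)) = -6*S**2/((S**2 + S**2) + 1) = -6*S**2/(2*S**2 + 1) = -6*S**2/(1 + 2*S**2))
a + l(1)/(-39 - 14) = 21 + (-6*1**2/(1 + 2*1**2))/(-39 - 14) = 21 + (-6*1/(1 + 2*1))/(-53) = 21 - (-6)/(53*(1 + 2)) = 21 - (-6)/(53*3) = 21 - 1/53*(-2) = 21 + 2/53 = 1115/53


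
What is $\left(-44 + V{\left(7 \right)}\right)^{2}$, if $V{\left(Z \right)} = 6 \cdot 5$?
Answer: $196$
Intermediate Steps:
$V{\left(Z \right)} = 30$
$\left(-44 + V{\left(7 \right)}\right)^{2} = \left(-44 + 30\right)^{2} = \left(-14\right)^{2} = 196$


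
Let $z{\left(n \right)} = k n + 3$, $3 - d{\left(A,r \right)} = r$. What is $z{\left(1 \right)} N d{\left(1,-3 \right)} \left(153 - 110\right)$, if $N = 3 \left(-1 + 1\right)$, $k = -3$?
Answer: $0$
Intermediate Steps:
$d{\left(A,r \right)} = 3 - r$
$z{\left(n \right)} = 3 - 3 n$ ($z{\left(n \right)} = - 3 n + 3 = 3 - 3 n$)
$N = 0$ ($N = 3 \cdot 0 = 0$)
$z{\left(1 \right)} N d{\left(1,-3 \right)} \left(153 - 110\right) = \left(3 - 3\right) 0 \left(3 - -3\right) \left(153 - 110\right) = \left(3 - 3\right) 0 \left(3 + 3\right) 43 = 0 \cdot 0 \cdot 6 \cdot 43 = 0 \cdot 6 \cdot 43 = 0 \cdot 43 = 0$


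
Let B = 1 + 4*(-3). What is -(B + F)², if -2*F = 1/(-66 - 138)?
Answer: -20133169/166464 ≈ -120.95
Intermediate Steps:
F = 1/408 (F = -1/(2*(-66 - 138)) = -½/(-204) = -½*(-1/204) = 1/408 ≈ 0.0024510)
B = -11 (B = 1 - 12 = -11)
-(B + F)² = -(-11 + 1/408)² = -(-4487/408)² = -1*20133169/166464 = -20133169/166464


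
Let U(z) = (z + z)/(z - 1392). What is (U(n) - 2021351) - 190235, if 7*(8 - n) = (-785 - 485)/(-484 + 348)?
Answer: -1458361834880/659419 ≈ -2.2116e+6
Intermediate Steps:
n = 3173/476 (n = 8 - (-785 - 485)/(7*(-484 + 348)) = 8 - (-1270)/(7*(-136)) = 8 - (-1270)*(-1)/(7*136) = 8 - 1/7*635/68 = 8 - 635/476 = 3173/476 ≈ 6.6660)
U(z) = 2*z/(-1392 + z) (U(z) = (2*z)/(-1392 + z) = 2*z/(-1392 + z))
(U(n) - 2021351) - 190235 = (2*(3173/476)/(-1392 + 3173/476) - 2021351) - 190235 = (2*(3173/476)/(-659419/476) - 2021351) - 190235 = (2*(3173/476)*(-476/659419) - 2021351) - 190235 = (-6346/659419 - 2021351) - 190235 = -1332917261415/659419 - 190235 = -1458361834880/659419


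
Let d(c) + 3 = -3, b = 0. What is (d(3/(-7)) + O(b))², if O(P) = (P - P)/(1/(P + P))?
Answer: 36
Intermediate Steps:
d(c) = -6 (d(c) = -3 - 3 = -6)
O(P) = 0 (O(P) = 0/(1/(2*P)) = 0/((1/(2*P))) = 0*(2*P) = 0)
(d(3/(-7)) + O(b))² = (-6 + 0)² = (-6)² = 36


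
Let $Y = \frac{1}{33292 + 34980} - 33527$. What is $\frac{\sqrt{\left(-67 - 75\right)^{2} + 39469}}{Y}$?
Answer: $- \frac{477904 \sqrt{1217}}{2288955343} \approx -0.0072836$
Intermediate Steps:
$Y = - \frac{2288955343}{68272}$ ($Y = \frac{1}{68272} - 33527 = - \frac{2288955343}{68272} \approx -33527.0$)
$\frac{\sqrt{\left(-67 - 75\right)^{2} + 39469}}{Y} = \frac{\sqrt{\left(-67 - 75\right)^{2} + 39469}}{- \frac{2288955343}{68272}} = \sqrt{\left(-142\right)^{2} + 39469} \left(- \frac{68272}{2288955343}\right) = \sqrt{20164 + 39469} \left(- \frac{68272}{2288955343}\right) = \sqrt{59633} \left(- \frac{68272}{2288955343}\right) = 7 \sqrt{1217} \left(- \frac{68272}{2288955343}\right) = - \frac{477904 \sqrt{1217}}{2288955343}$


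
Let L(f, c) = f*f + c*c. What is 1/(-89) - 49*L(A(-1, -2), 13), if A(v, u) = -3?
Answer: -776259/89 ≈ -8722.0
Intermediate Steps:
L(f, c) = c**2 + f**2 (L(f, c) = f**2 + c**2 = c**2 + f**2)
1/(-89) - 49*L(A(-1, -2), 13) = 1/(-89) - 49*(13**2 + (-3)**2) = -1/89 - 49*(169 + 9) = -1/89 - 49*178 = -1/89 - 8722 = -776259/89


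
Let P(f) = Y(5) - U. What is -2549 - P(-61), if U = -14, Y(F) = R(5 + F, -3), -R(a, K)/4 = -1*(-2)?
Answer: -2555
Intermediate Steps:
R(a, K) = -8 (R(a, K) = -(-4)*(-2) = -4*2 = -8)
Y(F) = -8
P(f) = 6 (P(f) = -8 - 1*(-14) = -8 + 14 = 6)
-2549 - P(-61) = -2549 - 1*6 = -2549 - 6 = -2555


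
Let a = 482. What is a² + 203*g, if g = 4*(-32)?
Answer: 206340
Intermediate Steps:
g = -128
a² + 203*g = 482² + 203*(-128) = 232324 - 25984 = 206340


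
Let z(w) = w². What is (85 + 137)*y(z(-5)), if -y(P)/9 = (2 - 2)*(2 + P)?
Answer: 0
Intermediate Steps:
y(P) = 0 (y(P) = -9*(2 - 2)*(2 + P) = -0*(2 + P) = -9*0 = 0)
(85 + 137)*y(z(-5)) = (85 + 137)*0 = 222*0 = 0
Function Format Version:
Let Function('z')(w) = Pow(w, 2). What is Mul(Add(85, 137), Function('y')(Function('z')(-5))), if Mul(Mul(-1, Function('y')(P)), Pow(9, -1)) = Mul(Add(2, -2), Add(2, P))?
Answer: 0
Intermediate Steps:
Function('y')(P) = 0 (Function('y')(P) = Mul(-9, Mul(Add(2, -2), Add(2, P))) = Mul(-9, Mul(0, Add(2, P))) = Mul(-9, 0) = 0)
Mul(Add(85, 137), Function('y')(Function('z')(-5))) = Mul(Add(85, 137), 0) = Mul(222, 0) = 0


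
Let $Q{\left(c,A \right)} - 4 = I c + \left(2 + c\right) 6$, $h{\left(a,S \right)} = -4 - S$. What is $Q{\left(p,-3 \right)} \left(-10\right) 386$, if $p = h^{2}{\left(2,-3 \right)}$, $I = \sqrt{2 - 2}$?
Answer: $-84920$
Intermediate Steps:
$I = 0$ ($I = \sqrt{0} = 0$)
$p = 1$ ($p = \left(-4 - -3\right)^{2} = \left(-4 + 3\right)^{2} = \left(-1\right)^{2} = 1$)
$Q{\left(c,A \right)} = 16 + 6 c$ ($Q{\left(c,A \right)} = 4 + \left(0 c + \left(2 + c\right) 6\right) = 4 + \left(0 + \left(12 + 6 c\right)\right) = 4 + \left(12 + 6 c\right) = 16 + 6 c$)
$Q{\left(p,-3 \right)} \left(-10\right) 386 = \left(16 + 6 \cdot 1\right) \left(-10\right) 386 = \left(16 + 6\right) \left(-10\right) 386 = 22 \left(-10\right) 386 = \left(-220\right) 386 = -84920$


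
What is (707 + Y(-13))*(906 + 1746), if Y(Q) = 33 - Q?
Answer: 1996956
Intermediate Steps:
(707 + Y(-13))*(906 + 1746) = (707 + (33 - 1*(-13)))*(906 + 1746) = (707 + (33 + 13))*2652 = (707 + 46)*2652 = 753*2652 = 1996956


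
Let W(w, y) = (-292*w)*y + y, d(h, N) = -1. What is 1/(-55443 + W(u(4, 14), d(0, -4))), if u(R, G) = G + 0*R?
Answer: -1/51356 ≈ -1.9472e-5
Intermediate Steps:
u(R, G) = G (u(R, G) = G + 0 = G)
W(w, y) = y - 292*w*y (W(w, y) = -292*w*y + y = y - 292*w*y)
1/(-55443 + W(u(4, 14), d(0, -4))) = 1/(-55443 - (1 - 292*14)) = 1/(-55443 - (1 - 4088)) = 1/(-55443 - 1*(-4087)) = 1/(-55443 + 4087) = 1/(-51356) = -1/51356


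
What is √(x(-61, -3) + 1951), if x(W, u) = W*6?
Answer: √1585 ≈ 39.812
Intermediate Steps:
x(W, u) = 6*W
√(x(-61, -3) + 1951) = √(6*(-61) + 1951) = √(-366 + 1951) = √1585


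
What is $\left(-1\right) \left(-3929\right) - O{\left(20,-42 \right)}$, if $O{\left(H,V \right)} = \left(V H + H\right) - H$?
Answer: $4769$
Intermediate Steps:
$O{\left(H,V \right)} = H V$ ($O{\left(H,V \right)} = \left(H V + H\right) - H = \left(H + H V\right) - H = H V$)
$\left(-1\right) \left(-3929\right) - O{\left(20,-42 \right)} = \left(-1\right) \left(-3929\right) - 20 \left(-42\right) = 3929 - -840 = 3929 + 840 = 4769$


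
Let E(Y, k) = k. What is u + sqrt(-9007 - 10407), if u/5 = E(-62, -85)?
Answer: -425 + I*sqrt(19414) ≈ -425.0 + 139.33*I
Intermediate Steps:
u = -425 (u = 5*(-85) = -425)
u + sqrt(-9007 - 10407) = -425 + sqrt(-9007 - 10407) = -425 + sqrt(-19414) = -425 + I*sqrt(19414)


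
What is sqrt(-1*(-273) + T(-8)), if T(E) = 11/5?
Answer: 4*sqrt(430)/5 ≈ 16.589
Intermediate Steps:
T(E) = 11/5 (T(E) = 11*(1/5) = 11/5)
sqrt(-1*(-273) + T(-8)) = sqrt(-1*(-273) + 11/5) = sqrt(273 + 11/5) = sqrt(1376/5) = 4*sqrt(430)/5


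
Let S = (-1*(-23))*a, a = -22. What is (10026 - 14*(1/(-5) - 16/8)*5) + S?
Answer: 9674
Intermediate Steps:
S = -506 (S = -1*(-23)*(-22) = 23*(-22) = -506)
(10026 - 14*(1/(-5) - 16/8)*5) + S = (10026 - 14*(1/(-5) - 16/8)*5) - 506 = (10026 - 14*(1*(-⅕) - 16*⅛)*5) - 506 = (10026 - 14*(-⅕ - 2)*5) - 506 = (10026 - 14*(-11/5)*5) - 506 = (10026 + (154/5)*5) - 506 = (10026 + 154) - 506 = 10180 - 506 = 9674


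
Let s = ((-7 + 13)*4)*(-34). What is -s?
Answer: 816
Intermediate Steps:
s = -816 (s = (6*4)*(-34) = 24*(-34) = -816)
-s = -1*(-816) = 816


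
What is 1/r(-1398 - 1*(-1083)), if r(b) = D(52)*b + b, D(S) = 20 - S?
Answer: 1/9765 ≈ 0.00010241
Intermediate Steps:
r(b) = -31*b (r(b) = (20 - 1*52)*b + b = (20 - 52)*b + b = -32*b + b = -31*b)
1/r(-1398 - 1*(-1083)) = 1/(-31*(-1398 - 1*(-1083))) = 1/(-31*(-1398 + 1083)) = 1/(-31*(-315)) = 1/9765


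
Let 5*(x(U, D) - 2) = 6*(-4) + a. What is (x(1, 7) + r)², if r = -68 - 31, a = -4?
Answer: 263169/25 ≈ 10527.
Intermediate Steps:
x(U, D) = -18/5 (x(U, D) = 2 + (6*(-4) - 4)/5 = 2 + (-24 - 4)/5 = 2 + (⅕)*(-28) = 2 - 28/5 = -18/5)
r = -99
(x(1, 7) + r)² = (-18/5 - 99)² = (-513/5)² = 263169/25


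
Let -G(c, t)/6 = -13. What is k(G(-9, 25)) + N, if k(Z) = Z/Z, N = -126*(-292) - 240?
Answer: 36553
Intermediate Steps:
G(c, t) = 78 (G(c, t) = -6*(-13) = 78)
N = 36552 (N = 36792 - 240 = 36552)
k(Z) = 1
k(G(-9, 25)) + N = 1 + 36552 = 36553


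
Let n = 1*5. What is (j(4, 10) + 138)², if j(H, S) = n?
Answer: 20449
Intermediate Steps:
n = 5
j(H, S) = 5
(j(4, 10) + 138)² = (5 + 138)² = 143² = 20449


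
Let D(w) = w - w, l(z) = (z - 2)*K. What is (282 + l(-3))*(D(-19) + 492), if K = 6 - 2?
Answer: 128904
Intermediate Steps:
K = 4
l(z) = -8 + 4*z (l(z) = (z - 2)*4 = (-2 + z)*4 = -8 + 4*z)
D(w) = 0
(282 + l(-3))*(D(-19) + 492) = (282 + (-8 + 4*(-3)))*(0 + 492) = (282 + (-8 - 12))*492 = (282 - 20)*492 = 262*492 = 128904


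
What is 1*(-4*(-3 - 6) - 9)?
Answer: 27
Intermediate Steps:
1*(-4*(-3 - 6) - 9) = 1*(-4*(-9) - 9) = 1*(36 - 9) = 1*27 = 27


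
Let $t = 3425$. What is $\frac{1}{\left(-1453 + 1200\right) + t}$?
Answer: $\frac{1}{3172} \approx 0.00031526$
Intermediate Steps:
$\frac{1}{\left(-1453 + 1200\right) + t} = \frac{1}{\left(-1453 + 1200\right) + 3425} = \frac{1}{-253 + 3425} = \frac{1}{3172}$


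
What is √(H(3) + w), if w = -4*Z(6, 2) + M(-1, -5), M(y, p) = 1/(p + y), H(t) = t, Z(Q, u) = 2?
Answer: I*√186/6 ≈ 2.273*I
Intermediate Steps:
w = -49/6 (w = -4*2 + 1/(-5 - 1) = -8 + 1/(-6) = -8 - ⅙ = -49/6 ≈ -8.1667)
√(H(3) + w) = √(3 - 49/6) = √(-31/6) = I*√186/6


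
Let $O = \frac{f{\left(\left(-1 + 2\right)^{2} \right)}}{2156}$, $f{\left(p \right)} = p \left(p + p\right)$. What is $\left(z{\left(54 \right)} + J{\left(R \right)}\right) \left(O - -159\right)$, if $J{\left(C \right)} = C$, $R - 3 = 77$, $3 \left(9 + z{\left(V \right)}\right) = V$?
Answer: $\frac{15254867}{1078} \approx 14151.0$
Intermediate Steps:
$f{\left(p \right)} = 2 p^{2}$ ($f{\left(p \right)} = p 2 p = 2 p^{2}$)
$z{\left(V \right)} = -9 + \frac{V}{3}$
$R = 80$ ($R = 3 + 77 = 80$)
$O = \frac{1}{1078}$ ($O = \frac{2 \left(\left(-1 + 2\right)^{2}\right)^{2}}{2156} = 2 \left(1^{2}\right)^{2} \cdot \frac{1}{2156} = 2 \cdot 1^{2} \cdot \frac{1}{2156} = 2 \cdot 1 \cdot \frac{1}{2156} = 2 \cdot \frac{1}{2156} = \frac{1}{1078} \approx 0.00092764$)
$\left(z{\left(54 \right)} + J{\left(R \right)}\right) \left(O - -159\right) = \left(\left(-9 + \frac{1}{3} \cdot 54\right) + 80\right) \left(\frac{1}{1078} - -159\right) = \left(\left(-9 + 18\right) + 80\right) \left(\frac{1}{1078} + \left(-13361 + 13520\right)\right) = \left(9 + 80\right) \left(\frac{1}{1078} + 159\right) = 89 \cdot \frac{171403}{1078} = \frac{15254867}{1078}$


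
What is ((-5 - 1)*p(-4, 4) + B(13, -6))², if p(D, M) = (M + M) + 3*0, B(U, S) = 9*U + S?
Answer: 3969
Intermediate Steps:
B(U, S) = S + 9*U
p(D, M) = 2*M (p(D, M) = 2*M + 0 = 2*M)
((-5 - 1)*p(-4, 4) + B(13, -6))² = ((-5 - 1)*(2*4) + (-6 + 9*13))² = (-6*8 + (-6 + 117))² = (-48 + 111)² = 63² = 3969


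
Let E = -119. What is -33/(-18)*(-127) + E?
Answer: -2111/6 ≈ -351.83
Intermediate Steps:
-33/(-18)*(-127) + E = -33/(-18)*(-127) - 119 = -33*(-1/18)*(-127) - 119 = (11/6)*(-127) - 119 = -1397/6 - 119 = -2111/6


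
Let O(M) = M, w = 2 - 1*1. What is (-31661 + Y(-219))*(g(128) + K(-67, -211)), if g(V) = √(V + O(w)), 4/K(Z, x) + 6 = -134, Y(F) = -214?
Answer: 6375/7 - 31875*√129 ≈ -3.6112e+5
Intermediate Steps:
w = 1 (w = 2 - 1 = 1)
K(Z, x) = -1/35 (K(Z, x) = 4/(-6 - 134) = 4/(-140) = 4*(-1/140) = -1/35)
g(V) = √(1 + V) (g(V) = √(V + 1) = √(1 + V))
(-31661 + Y(-219))*(g(128) + K(-67, -211)) = (-31661 - 214)*(√(1 + 128) - 1/35) = -31875*(√129 - 1/35) = -31875*(-1/35 + √129) = 6375/7 - 31875*√129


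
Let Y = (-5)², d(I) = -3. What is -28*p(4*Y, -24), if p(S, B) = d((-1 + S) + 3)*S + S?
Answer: 5600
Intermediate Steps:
Y = 25
p(S, B) = -2*S (p(S, B) = -3*S + S = -2*S)
-28*p(4*Y, -24) = -(-56)*4*25 = -(-56)*100 = -28*(-200) = 5600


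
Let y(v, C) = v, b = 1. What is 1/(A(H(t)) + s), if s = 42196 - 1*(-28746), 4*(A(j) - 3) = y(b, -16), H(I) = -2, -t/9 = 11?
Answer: 4/283781 ≈ 1.4095e-5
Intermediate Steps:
t = -99 (t = -9*11 = -99)
A(j) = 13/4 (A(j) = 3 + (¼)*1 = 3 + ¼ = 13/4)
s = 70942 (s = 42196 + 28746 = 70942)
1/(A(H(t)) + s) = 1/(13/4 + 70942) = 1/(283781/4) = 4/283781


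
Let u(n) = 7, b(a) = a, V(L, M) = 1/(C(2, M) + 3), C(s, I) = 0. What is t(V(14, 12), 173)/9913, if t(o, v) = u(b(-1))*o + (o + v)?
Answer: 527/29739 ≈ 0.017721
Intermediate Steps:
V(L, M) = ⅓ (V(L, M) = 1/(0 + 3) = 1/3 = ⅓)
t(o, v) = v + 8*o (t(o, v) = 7*o + (o + v) = v + 8*o)
t(V(14, 12), 173)/9913 = (173 + 8*(⅓))/9913 = (173 + 8/3)*(1/9913) = (527/3)*(1/9913) = 527/29739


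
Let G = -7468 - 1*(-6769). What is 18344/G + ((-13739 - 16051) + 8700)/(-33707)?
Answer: -16312954/636789 ≈ -25.618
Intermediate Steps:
G = -699 (G = -7468 + 6769 = -699)
18344/G + ((-13739 - 16051) + 8700)/(-33707) = 18344/(-699) + ((-13739 - 16051) + 8700)/(-33707) = 18344*(-1/699) + (-29790 + 8700)*(-1/33707) = -18344/699 - 21090*(-1/33707) = -18344/699 + 570/911 = -16312954/636789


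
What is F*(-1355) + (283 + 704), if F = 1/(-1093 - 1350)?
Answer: 2412596/2443 ≈ 987.55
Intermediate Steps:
F = -1/2443 (F = 1/(-2443) = -1/2443 ≈ -0.00040933)
F*(-1355) + (283 + 704) = -1/2443*(-1355) + (283 + 704) = 1355/2443 + 987 = 2412596/2443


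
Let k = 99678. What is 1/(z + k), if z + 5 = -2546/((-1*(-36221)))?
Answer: 36221/3610253187 ≈ 1.0033e-5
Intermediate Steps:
z = -183651/36221 (z = -5 - 2546/((-1*(-36221))) = -5 - 2546/36221 = -183651/36221 ≈ -5.0703)
1/(z + k) = 1/(-183651/36221 + 99678) = 1/(3610253187/36221) = 36221/3610253187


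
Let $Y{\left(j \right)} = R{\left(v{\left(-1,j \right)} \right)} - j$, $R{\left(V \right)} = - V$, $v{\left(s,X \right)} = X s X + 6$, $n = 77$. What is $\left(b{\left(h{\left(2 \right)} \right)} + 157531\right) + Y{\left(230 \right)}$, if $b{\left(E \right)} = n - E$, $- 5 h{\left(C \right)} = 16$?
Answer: $\frac{1051376}{5} \approx 2.1028 \cdot 10^{5}$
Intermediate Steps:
$h{\left(C \right)} = - \frac{16}{5}$ ($h{\left(C \right)} = \left(- \frac{1}{5}\right) 16 = - \frac{16}{5}$)
$v{\left(s,X \right)} = 6 + s X^{2}$ ($v{\left(s,X \right)} = s X^{2} + 6 = 6 + s X^{2}$)
$Y{\left(j \right)} = -6 + j^{2} - j$ ($Y{\left(j \right)} = - (6 - j^{2}) - j = \left(-6 + j^{2}\right) - j = -6 + j^{2} - j$)
$b{\left(E \right)} = 77 - E$
$\left(b{\left(h{\left(2 \right)} \right)} + 157531\right) + Y{\left(230 \right)} = \left(\left(77 - - \frac{16}{5}\right) + 157531\right) - \left(236 - 52900\right) = \left(\left(77 + \frac{16}{5}\right) + 157531\right) - -52664 = \left(\frac{401}{5} + 157531\right) + 52664 = \frac{788056}{5} + 52664 = \frac{1051376}{5}$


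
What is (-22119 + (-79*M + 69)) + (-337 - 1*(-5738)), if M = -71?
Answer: -11040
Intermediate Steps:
(-22119 + (-79*M + 69)) + (-337 - 1*(-5738)) = (-22119 + (-79*(-71) + 69)) + (-337 - 1*(-5738)) = (-22119 + (5609 + 69)) + (-337 + 5738) = (-22119 + 5678) + 5401 = -16441 + 5401 = -11040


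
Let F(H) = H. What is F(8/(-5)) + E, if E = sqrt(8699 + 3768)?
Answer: -8/5 + sqrt(12467) ≈ 110.06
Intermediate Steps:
E = sqrt(12467) ≈ 111.66
F(8/(-5)) + E = 8/(-5) + sqrt(12467) = -1/5*8 + sqrt(12467) = -8/5 + sqrt(12467)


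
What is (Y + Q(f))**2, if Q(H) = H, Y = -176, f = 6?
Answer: 28900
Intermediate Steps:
(Y + Q(f))**2 = (-176 + 6)**2 = (-170)**2 = 28900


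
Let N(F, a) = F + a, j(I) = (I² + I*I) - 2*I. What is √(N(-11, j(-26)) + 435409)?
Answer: √436802 ≈ 660.91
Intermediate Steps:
j(I) = -2*I + 2*I² (j(I) = (I² + I²) - 2*I = 2*I² - 2*I = -2*I + 2*I²)
√(N(-11, j(-26)) + 435409) = √((-11 + 2*(-26)*(-1 - 26)) + 435409) = √((-11 + 2*(-26)*(-27)) + 435409) = √((-11 + 1404) + 435409) = √(1393 + 435409) = √436802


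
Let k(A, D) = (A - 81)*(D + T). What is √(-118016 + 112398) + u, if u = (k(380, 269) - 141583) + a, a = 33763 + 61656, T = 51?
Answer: 49516 + 53*I*√2 ≈ 49516.0 + 74.953*I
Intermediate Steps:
k(A, D) = (-81 + A)*(51 + D) (k(A, D) = (A - 81)*(D + 51) = (-81 + A)*(51 + D))
a = 95419
u = 49516 (u = ((-4131 - 81*269 + 51*380 + 380*269) - 141583) + 95419 = ((-4131 - 21789 + 19380 + 102220) - 141583) + 95419 = (95680 - 141583) + 95419 = -45903 + 95419 = 49516)
√(-118016 + 112398) + u = √(-118016 + 112398) + 49516 = √(-5618) + 49516 = 53*I*√2 + 49516 = 49516 + 53*I*√2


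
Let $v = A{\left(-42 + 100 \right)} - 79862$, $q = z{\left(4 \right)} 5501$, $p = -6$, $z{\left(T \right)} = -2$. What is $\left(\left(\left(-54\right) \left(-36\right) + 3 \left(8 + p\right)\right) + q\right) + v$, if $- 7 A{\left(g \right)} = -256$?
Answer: $- \frac{622142}{7} \approx -88877.0$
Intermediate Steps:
$A{\left(g \right)} = \frac{256}{7}$ ($A{\left(g \right)} = \left(- \frac{1}{7}\right) \left(-256\right) = \frac{256}{7}$)
$q = -11002$ ($q = \left(-2\right) 5501 = -11002$)
$v = - \frac{558778}{7}$ ($v = \frac{256}{7} - 79862 = - \frac{558778}{7} \approx -79825.0$)
$\left(\left(\left(-54\right) \left(-36\right) + 3 \left(8 + p\right)\right) + q\right) + v = \left(\left(\left(-54\right) \left(-36\right) + 3 \left(8 - 6\right)\right) - 11002\right) - \frac{558778}{7} = \left(\left(1944 + 3 \cdot 2\right) - 11002\right) - \frac{558778}{7} = \left(\left(1944 + 6\right) - 11002\right) - \frac{558778}{7} = \left(1950 - 11002\right) - \frac{558778}{7} = -9052 - \frac{558778}{7} = - \frac{622142}{7}$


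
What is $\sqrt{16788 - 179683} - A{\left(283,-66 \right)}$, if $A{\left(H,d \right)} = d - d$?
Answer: $i \sqrt{162895} \approx 403.6 i$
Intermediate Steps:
$A{\left(H,d \right)} = 0$
$\sqrt{16788 - 179683} - A{\left(283,-66 \right)} = \sqrt{16788 - 179683} - 0 = \sqrt{-162895} + 0 = i \sqrt{162895} + 0 = i \sqrt{162895}$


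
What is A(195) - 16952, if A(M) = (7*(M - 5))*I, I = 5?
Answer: -10302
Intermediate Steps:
A(M) = -175 + 35*M (A(M) = (7*(M - 5))*5 = (7*(-5 + M))*5 = (-35 + 7*M)*5 = -175 + 35*M)
A(195) - 16952 = (-175 + 35*195) - 16952 = (-175 + 6825) - 16952 = 6650 - 16952 = -10302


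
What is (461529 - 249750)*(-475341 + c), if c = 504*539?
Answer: -43136205615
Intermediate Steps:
c = 271656
(461529 - 249750)*(-475341 + c) = (461529 - 249750)*(-475341 + 271656) = 211779*(-203685) = -43136205615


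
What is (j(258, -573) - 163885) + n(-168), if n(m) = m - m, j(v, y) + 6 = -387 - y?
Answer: -163705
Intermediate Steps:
j(v, y) = -393 - y (j(v, y) = -6 + (-387 - y) = -393 - y)
n(m) = 0
(j(258, -573) - 163885) + n(-168) = ((-393 - 1*(-573)) - 163885) + 0 = ((-393 + 573) - 163885) + 0 = (180 - 163885) + 0 = -163705 + 0 = -163705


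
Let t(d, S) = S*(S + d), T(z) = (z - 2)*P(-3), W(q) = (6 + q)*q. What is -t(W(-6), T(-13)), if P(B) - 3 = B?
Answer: 0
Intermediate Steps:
P(B) = 3 + B
W(q) = q*(6 + q)
T(z) = 0 (T(z) = (z - 2)*(3 - 3) = (-2 + z)*0 = 0)
-t(W(-6), T(-13)) = -0*(0 - 6*(6 - 6)) = -0*(0 - 6*0) = -0*(0 + 0) = -0*0 = -1*0 = 0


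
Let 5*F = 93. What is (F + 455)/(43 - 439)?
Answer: -592/495 ≈ -1.1960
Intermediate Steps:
F = 93/5 (F = (⅕)*93 = 93/5 ≈ 18.600)
(F + 455)/(43 - 439) = (93/5 + 455)/(43 - 439) = (2368/5)/(-396) = (2368/5)*(-1/396) = -592/495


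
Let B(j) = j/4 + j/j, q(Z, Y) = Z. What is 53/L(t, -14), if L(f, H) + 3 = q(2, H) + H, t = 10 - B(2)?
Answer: -53/15 ≈ -3.5333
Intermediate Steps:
B(j) = 1 + j/4 (B(j) = j*(¼) + 1 = j/4 + 1 = 1 + j/4)
t = 17/2 (t = 10 - (1 + (¼)*2) = 10 - (1 + ½) = 10 - 1*3/2 = 10 - 3/2 = 17/2 ≈ 8.5000)
L(f, H) = -1 + H (L(f, H) = -3 + (2 + H) = -1 + H)
53/L(t, -14) = 53/(-1 - 14) = 53/(-15) = 53*(-1/15) = -53/15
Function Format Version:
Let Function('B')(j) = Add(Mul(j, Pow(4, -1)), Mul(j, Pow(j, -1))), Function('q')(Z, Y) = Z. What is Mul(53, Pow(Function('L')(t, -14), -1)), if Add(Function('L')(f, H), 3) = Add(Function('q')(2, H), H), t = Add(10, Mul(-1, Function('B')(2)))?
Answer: Rational(-53, 15) ≈ -3.5333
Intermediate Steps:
Function('B')(j) = Add(1, Mul(Rational(1, 4), j)) (Function('B')(j) = Add(Mul(j, Rational(1, 4)), 1) = Add(Mul(Rational(1, 4), j), 1) = Add(1, Mul(Rational(1, 4), j)))
t = Rational(17, 2) (t = Add(10, Mul(-1, Add(1, Mul(Rational(1, 4), 2)))) = Add(10, Mul(-1, Add(1, Rational(1, 2)))) = Add(10, Mul(-1, Rational(3, 2))) = Add(10, Rational(-3, 2)) = Rational(17, 2) ≈ 8.5000)
Function('L')(f, H) = Add(-1, H) (Function('L')(f, H) = Add(-3, Add(2, H)) = Add(-1, H))
Mul(53, Pow(Function('L')(t, -14), -1)) = Mul(53, Pow(Add(-1, -14), -1)) = Mul(53, Pow(-15, -1)) = Mul(53, Rational(-1, 15)) = Rational(-53, 15)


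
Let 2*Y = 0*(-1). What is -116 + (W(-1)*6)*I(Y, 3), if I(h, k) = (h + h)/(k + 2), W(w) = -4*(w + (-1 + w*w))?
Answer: -116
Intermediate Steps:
W(w) = 4 - 4*w - 4*w² (W(w) = -4*(w + (-1 + w²)) = -4*(-1 + w + w²) = 4 - 4*w - 4*w²)
Y = 0 (Y = (0*(-1))/2 = (½)*0 = 0)
I(h, k) = 2*h/(2 + k) (I(h, k) = (2*h)/(2 + k) = 2*h/(2 + k))
-116 + (W(-1)*6)*I(Y, 3) = -116 + ((4 - 4*(-1) - 4*(-1)²)*6)*(2*0/(2 + 3)) = -116 + ((4 + 4 - 4*1)*6)*(2*0/5) = -116 + ((4 + 4 - 4)*6)*(2*0*(⅕)) = -116 + (4*6)*0 = -116 + 24*0 = -116 + 0 = -116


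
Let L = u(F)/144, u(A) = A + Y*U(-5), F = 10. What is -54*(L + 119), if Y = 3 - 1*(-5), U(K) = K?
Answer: -25659/4 ≈ -6414.8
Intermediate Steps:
Y = 8 (Y = 3 + 5 = 8)
u(A) = -40 + A (u(A) = A + 8*(-5) = A - 40 = -40 + A)
L = -5/24 (L = (-40 + 10)/144 = -30*1/144 = -5/24 ≈ -0.20833)
-54*(L + 119) = -54*(-5/24 + 119) = -54*2851/24 = -25659/4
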